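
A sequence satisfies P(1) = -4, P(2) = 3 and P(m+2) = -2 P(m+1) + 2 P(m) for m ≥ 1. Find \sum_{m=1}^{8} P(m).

P(3) = -2·3 + 2·(-4) = -14
P(4) = -2·(-14) + 2·3 = 34
P(5) = -2·34 + 2·(-14) = -96
P(6) = -2·(-96) + 2·34 = 260
P(7) = -2·260 + 2·(-96) = -712
P(8) = -2·(-712) + 2·260 = 1944
Sum = (-4) + 3 + (-14) + 34 + (-96) + 260 + (-712) + 1944 = 1415

1415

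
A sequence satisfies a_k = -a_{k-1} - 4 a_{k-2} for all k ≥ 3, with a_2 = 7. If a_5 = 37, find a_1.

-1

Let a_1 = w.
a_3 = -7 - 4w
a_4 = -21 + 4w
a_5 = 49 + 12w
So 49 + 12w = 37, giving w = -1.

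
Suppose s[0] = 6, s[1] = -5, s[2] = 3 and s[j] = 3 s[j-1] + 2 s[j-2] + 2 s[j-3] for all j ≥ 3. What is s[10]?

s[3] = 3·3 + 2·(-5) + 2·6 = 11
s[4] = 3·11 + 2·3 + 2·(-5) = 29
s[5] = 3·29 + 2·11 + 2·3 = 115
s[6] = 3·115 + 2·29 + 2·11 = 425
s[7] = 3·425 + 2·115 + 2·29 = 1563
s[8] = 3·1563 + 2·425 + 2·115 = 5769
s[9] = 3·5769 + 2·1563 + 2·425 = 21283
s[10] = 3·21283 + 2·5769 + 2·1563 = 78513

78513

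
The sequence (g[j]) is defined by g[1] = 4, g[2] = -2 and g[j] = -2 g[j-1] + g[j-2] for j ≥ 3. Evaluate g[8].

-618

g[3] = -2·(-2) + 4 = 8
g[4] = -2·8 + (-2) = -18
g[5] = -2·(-18) + 8 = 44
g[6] = -2·44 + (-18) = -106
g[7] = -2·(-106) + 44 = 256
g[8] = -2·256 + (-106) = -618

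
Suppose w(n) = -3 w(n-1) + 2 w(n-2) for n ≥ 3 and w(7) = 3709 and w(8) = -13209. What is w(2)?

Rearranging, w(n-2) = (w(n) + 3 w(n-1)) / 2.
w(6) = (-13209 + 3·3709) / 2 = -2082/2 = -1041
w(5) = (3709 + 3·(-1041)) / 2 = 586/2 = 293
w(4) = (-1041 + 3·293) / 2 = -162/2 = -81
w(3) = (293 + 3·(-81)) / 2 = 50/2 = 25
w(2) = (-81 + 3·25) / 2 = -6/2 = -3

-3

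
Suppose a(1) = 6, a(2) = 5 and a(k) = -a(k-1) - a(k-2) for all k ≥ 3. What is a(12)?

a(3) = -5 - 6 = -11
a(4) = -(-11) - 5 = 6
a(5) = -6 - (-11) = 5
a(6) = -5 - 6 = -11
a(7) = -(-11) - 5 = 6
a(8) = -6 - (-11) = 5
a(9) = -5 - 6 = -11
a(10) = -(-11) - 5 = 6
a(11) = -6 - (-11) = 5
a(12) = -5 - 6 = -11

-11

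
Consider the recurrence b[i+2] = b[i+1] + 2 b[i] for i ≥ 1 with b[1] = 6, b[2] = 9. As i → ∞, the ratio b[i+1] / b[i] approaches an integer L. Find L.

2

The characteristic equation is r^2 - r - 2 = 0, which factors as (r - 2)(r + 1) = 0.
So the roots are 2 and -1. Since |2| > |-1| and the coefficient of 2^i is non-zero, the ratio tends to 2.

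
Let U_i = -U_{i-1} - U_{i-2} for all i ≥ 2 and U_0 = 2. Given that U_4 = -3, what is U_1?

-3

Let U_1 = w.
U_2 = -2 - w
U_3 = 2
U_4 = w
So w = -3, giving w = -3.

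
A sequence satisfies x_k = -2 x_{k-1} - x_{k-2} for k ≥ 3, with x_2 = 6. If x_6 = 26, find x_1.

Let x_1 = y.
x_3 = -12 - y
x_4 = 18 + 2y
x_5 = -24 - 3y
x_6 = 30 + 4y
So 30 + 4y = 26, giving y = -1.

-1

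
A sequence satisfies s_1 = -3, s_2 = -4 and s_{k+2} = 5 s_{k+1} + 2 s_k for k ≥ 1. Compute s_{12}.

s_3 = 5·(-4) + 2·(-3) = -26
s_4 = 5·(-26) + 2·(-4) = -138
s_5 = 5·(-138) + 2·(-26) = -742
s_6 = 5·(-742) + 2·(-138) = -3986
s_7 = 5·(-3986) + 2·(-742) = -21414
s_8 = 5·(-21414) + 2·(-3986) = -115042
s_9 = 5·(-115042) + 2·(-21414) = -618038
s_{10} = 5·(-618038) + 2·(-115042) = -3320274
s_{11} = 5·(-3320274) + 2·(-618038) = -17837446
s_{12} = 5·(-17837446) + 2·(-3320274) = -95827778

-95827778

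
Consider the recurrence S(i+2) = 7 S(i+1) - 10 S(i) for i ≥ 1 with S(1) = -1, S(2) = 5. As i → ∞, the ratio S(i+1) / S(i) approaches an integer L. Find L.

5

The characteristic equation is r^2 - 7r + 10 = 0, which factors as (r - 5)(r - 2) = 0.
So the roots are 5 and 2. Since |5| > |2| and the coefficient of 5^i is non-zero, the ratio tends to 5.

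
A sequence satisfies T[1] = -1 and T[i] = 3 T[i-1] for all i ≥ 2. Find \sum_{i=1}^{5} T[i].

T[2] = 3(-1) = -3
T[3] = 3(-3) = -9
T[4] = 3(-9) = -27
T[5] = 3(-27) = -81
Sum = (-1) + (-3) + (-9) + (-27) + (-81) = -121

-121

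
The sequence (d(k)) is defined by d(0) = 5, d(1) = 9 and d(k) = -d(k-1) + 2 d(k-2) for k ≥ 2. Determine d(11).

d(2) = -9 + 2·5 = 1
d(3) = -1 + 2·9 = 17
d(4) = -17 + 2·1 = -15
d(5) = -(-15) + 2·17 = 49
d(6) = -49 + 2·(-15) = -79
d(7) = -(-79) + 2·49 = 177
d(8) = -177 + 2·(-79) = -335
d(9) = -(-335) + 2·177 = 689
d(10) = -689 + 2·(-335) = -1359
d(11) = -(-1359) + 2·689 = 2737

2737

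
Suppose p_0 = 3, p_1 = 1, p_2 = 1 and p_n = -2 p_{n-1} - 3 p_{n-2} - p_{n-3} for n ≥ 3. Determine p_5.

-1

p_3 = -2(1) - 3(1) - 3 = -8
p_4 = -2(-8) - 3(1) - 1 = 12
p_5 = -2(12) - 3(-8) - 1 = -1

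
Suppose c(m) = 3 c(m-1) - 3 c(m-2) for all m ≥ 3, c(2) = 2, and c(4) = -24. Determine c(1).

4

Let c(1) = x.
c(3) = 6 - 3x
c(4) = 12 - 9x
So 12 - 9x = -24, giving x = 4.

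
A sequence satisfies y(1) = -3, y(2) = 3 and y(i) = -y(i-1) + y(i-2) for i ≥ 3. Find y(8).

y(3) = -3 + (-3) = -6
y(4) = -(-6) + 3 = 9
y(5) = -9 + (-6) = -15
y(6) = -(-15) + 9 = 24
y(7) = -24 + (-15) = -39
y(8) = -(-39) + 24 = 63

63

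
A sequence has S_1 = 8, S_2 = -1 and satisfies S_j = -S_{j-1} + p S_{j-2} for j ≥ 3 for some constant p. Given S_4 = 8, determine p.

S_3 = 1 + 8p
S_4 = -1 - 9p
So -1 - 9p = 8, giving p = -1.

-1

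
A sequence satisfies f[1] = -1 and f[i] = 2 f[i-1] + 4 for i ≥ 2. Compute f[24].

The fixed point is 4/(1 - 2) = -4, so f[i] + 4 = 2(f[i-1] + 4).
Hence f[i] = 3·2^{i-1} - 4.
f[24] = 3·2^{23} - 4 = 3·8388608 - 4 = 25165820.

25165820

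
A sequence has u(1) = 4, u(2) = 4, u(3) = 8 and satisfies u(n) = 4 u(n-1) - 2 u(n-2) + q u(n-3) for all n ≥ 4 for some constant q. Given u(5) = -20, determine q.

-5

u(4) = 24 + 4q
u(5) = 80 + 20q
So 80 + 20q = -20, giving q = -5.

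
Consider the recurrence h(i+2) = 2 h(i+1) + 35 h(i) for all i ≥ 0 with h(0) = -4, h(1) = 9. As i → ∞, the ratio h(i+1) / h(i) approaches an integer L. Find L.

The characteristic equation is r^2 - 2r - 35 = 0, which factors as (r - 7)(r + 5) = 0.
So the roots are 7 and -5. Since |7| > |-5| and the coefficient of 7^i is non-zero, the ratio tends to 7.

7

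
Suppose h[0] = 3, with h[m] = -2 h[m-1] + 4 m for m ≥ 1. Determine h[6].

144

h[1] = -2(3) + 4 = -2
h[2] = -2(-2) + 8 = 12
h[3] = -2(12) + 12 = -12
h[4] = -2(-12) + 16 = 40
h[5] = -2(40) + 20 = -60
h[6] = -2(-60) + 24 = 144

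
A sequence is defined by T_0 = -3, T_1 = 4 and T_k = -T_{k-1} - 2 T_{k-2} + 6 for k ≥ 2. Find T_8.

72

T_2 = -4 - 2*(-3) + 6 = 8
T_3 = -8 - 2*4 + 6 = -10
T_4 = -(-10) - 2*8 + 6 = 0
T_5 = -0 - 2*(-10) + 6 = 26
T_6 = -26 - 2*0 + 6 = -20
T_7 = -(-20) - 2*26 + 6 = -26
T_8 = -(-26) - 2*(-20) + 6 = 72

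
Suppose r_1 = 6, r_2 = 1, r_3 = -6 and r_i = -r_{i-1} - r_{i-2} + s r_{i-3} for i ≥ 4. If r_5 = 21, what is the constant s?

-4

r_4 = 5 + 6s
r_5 = 1 - 5s
So 1 - 5s = 21, giving s = -4.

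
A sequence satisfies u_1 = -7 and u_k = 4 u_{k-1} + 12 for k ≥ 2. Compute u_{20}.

The fixed point is 12/(1 - 4) = -4, so u_k + 4 = 4(u_{k-1} + 4).
Hence u_k = -3·4^{k-1} - 4.
u_{20} = -3·4^{19} - 4 = -3·274877906944 - 4 = -824633720836.

-824633720836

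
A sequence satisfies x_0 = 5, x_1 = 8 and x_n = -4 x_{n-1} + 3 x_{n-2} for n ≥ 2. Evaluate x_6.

-9065

x_2 = -4*8 + 3*5 = -17
x_3 = -4*(-17) + 3*8 = 92
x_4 = -4*92 + 3*(-17) = -419
x_5 = -4*(-419) + 3*92 = 1952
x_6 = -4*1952 + 3*(-419) = -9065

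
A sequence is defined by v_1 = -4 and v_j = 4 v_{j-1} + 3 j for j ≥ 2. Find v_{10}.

-436918

v_2 = 4(-4) + 6 = -10
v_3 = 4(-10) + 9 = -31
v_4 = 4(-31) + 12 = -112
v_5 = 4(-112) + 15 = -433
v_6 = 4(-433) + 18 = -1714
v_7 = 4(-1714) + 21 = -6835
v_8 = 4(-6835) + 24 = -27316
v_9 = 4(-27316) + 27 = -109237
v_{10} = 4(-109237) + 30 = -436918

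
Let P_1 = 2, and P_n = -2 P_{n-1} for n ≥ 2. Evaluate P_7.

P_2 = -2·2 = -4
P_3 = -2·(-4) = 8
P_4 = -2·8 = -16
P_5 = -2·(-16) = 32
P_6 = -2·32 = -64
P_7 = -2·(-64) = 128

128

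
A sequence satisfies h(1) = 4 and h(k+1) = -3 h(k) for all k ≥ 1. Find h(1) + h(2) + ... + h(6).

-728

h(2) = -3*4 = -12
h(3) = -3*(-12) = 36
h(4) = -3*36 = -108
h(5) = -3*(-108) = 324
h(6) = -3*324 = -972
Sum = 4 + (-12) + 36 + (-108) + 324 + (-972) = -728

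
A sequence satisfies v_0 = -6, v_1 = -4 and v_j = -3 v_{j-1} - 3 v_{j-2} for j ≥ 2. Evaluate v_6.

162

v_2 = -3*(-4) - 3*(-6) = 30
v_3 = -3*30 - 3*(-4) = -78
v_4 = -3*(-78) - 3*30 = 144
v_5 = -3*144 - 3*(-78) = -198
v_6 = -3*(-198) - 3*144 = 162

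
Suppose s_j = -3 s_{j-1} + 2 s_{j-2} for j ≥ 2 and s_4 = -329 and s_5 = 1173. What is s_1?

9

Rearranging, s_{j-2} = (s_j + 3 s_{j-1}) / 2.
s_3 = (1173 + 3·(-329)) / 2 = 186/2 = 93
s_2 = (-329 + 3·93) / 2 = -50/2 = -25
s_1 = (93 + 3·(-25)) / 2 = 18/2 = 9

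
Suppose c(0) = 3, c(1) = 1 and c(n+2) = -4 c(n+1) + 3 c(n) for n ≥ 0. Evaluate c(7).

-8273

c(2) = -4(1) + 3(3) = 5
c(3) = -4(5) + 3(1) = -17
c(4) = -4(-17) + 3(5) = 83
c(5) = -4(83) + 3(-17) = -383
c(6) = -4(-383) + 3(83) = 1781
c(7) = -4(1781) + 3(-383) = -8273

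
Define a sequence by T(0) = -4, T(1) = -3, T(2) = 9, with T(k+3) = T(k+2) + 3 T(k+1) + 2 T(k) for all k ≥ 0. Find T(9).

T(3) = 9 + 3*(-3) + 2*(-4) = -8
T(4) = (-8) + 3*9 + 2*(-3) = 13
T(5) = 13 + 3*(-8) + 2*9 = 7
T(6) = 7 + 3*13 + 2*(-8) = 30
T(7) = 30 + 3*7 + 2*13 = 77
T(8) = 77 + 3*30 + 2*7 = 181
T(9) = 181 + 3*77 + 2*30 = 472

472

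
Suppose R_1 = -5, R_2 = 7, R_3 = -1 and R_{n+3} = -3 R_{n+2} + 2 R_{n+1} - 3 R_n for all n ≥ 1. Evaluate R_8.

6023

R_4 = -3*(-1) + 2*7 - 3*(-5) = 32
R_5 = -3*32 + 2*(-1) - 3*7 = -119
R_6 = -3*(-119) + 2*32 - 3*(-1) = 424
R_7 = -3*424 + 2*(-119) - 3*32 = -1606
R_8 = -3*(-1606) + 2*424 - 3*(-119) = 6023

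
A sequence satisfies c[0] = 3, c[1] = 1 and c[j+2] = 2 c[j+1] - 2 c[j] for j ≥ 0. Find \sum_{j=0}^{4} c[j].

-22

c[2] = 2·1 - 2·3 = -4
c[3] = 2·(-4) - 2·1 = -10
c[4] = 2·(-10) - 2·(-4) = -12
Sum = 3 + 1 + (-4) + (-10) + (-12) = -22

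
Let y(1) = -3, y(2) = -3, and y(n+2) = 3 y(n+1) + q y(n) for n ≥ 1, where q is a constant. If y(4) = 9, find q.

-3

y(3) = -9 - 3q
y(4) = -27 - 12q
So -27 - 12q = 9, giving q = -3.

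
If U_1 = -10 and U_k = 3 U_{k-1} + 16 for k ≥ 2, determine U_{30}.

The fixed point is 16/(1 - 3) = -8, so U_k + 8 = 3(U_{k-1} + 8).
Hence U_k = -2·3^{k-1} - 8.
U_{30} = -2·3^{29} - 8 = -2·68630377364883 - 8 = -137260754729774.

-137260754729774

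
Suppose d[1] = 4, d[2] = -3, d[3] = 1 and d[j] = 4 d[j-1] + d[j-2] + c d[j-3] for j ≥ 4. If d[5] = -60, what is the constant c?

d[4] = 1 + 4c
d[5] = 5 + 13c
So 5 + 13c = -60, giving c = -5.

-5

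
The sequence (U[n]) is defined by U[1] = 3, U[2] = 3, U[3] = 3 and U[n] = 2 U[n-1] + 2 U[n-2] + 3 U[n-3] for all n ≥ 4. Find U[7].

507

U[4] = 2(3) + 2(3) + 3(3) = 21
U[5] = 2(21) + 2(3) + 3(3) = 57
U[6] = 2(57) + 2(21) + 3(3) = 165
U[7] = 2(165) + 2(57) + 3(21) = 507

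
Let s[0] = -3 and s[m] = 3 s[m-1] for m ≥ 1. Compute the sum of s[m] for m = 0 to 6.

s[1] = 3·(-3) = -9
s[2] = 3·(-9) = -27
s[3] = 3·(-27) = -81
s[4] = 3·(-81) = -243
s[5] = 3·(-243) = -729
s[6] = 3·(-729) = -2187
Sum = (-3) + (-9) + (-27) + (-81) + (-243) + (-729) + (-2187) = -3279

-3279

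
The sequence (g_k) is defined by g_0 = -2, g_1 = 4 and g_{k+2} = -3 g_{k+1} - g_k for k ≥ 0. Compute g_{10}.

g_2 = -3·4 - (-2) = -10
g_3 = -3·(-10) - 4 = 26
g_4 = -3·26 - (-10) = -68
g_5 = -3·(-68) - 26 = 178
g_6 = -3·178 - (-68) = -466
g_7 = -3·(-466) - 178 = 1220
g_8 = -3·1220 - (-466) = -3194
g_9 = -3·(-3194) - 1220 = 8362
g_{10} = -3·8362 - (-3194) = -21892

-21892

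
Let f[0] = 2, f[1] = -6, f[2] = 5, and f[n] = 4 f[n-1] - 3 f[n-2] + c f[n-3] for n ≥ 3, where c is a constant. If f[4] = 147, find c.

f[3] = 38 + 2c
f[4] = 137 + 2c
So 137 + 2c = 147, giving c = 5.

5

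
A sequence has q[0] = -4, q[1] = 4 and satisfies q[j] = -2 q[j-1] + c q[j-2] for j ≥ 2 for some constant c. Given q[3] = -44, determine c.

q[2] = -8 - 4c
q[3] = 16 + 12c
So 16 + 12c = -44, giving c = -5.

-5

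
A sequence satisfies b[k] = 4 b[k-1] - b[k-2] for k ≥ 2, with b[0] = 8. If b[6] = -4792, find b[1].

-4

Let b[1] = v.
b[2] = -8 + 4v
b[3] = -32 + 15v
b[4] = -120 + 56v
b[5] = -448 + 209v
b[6] = -1672 + 780v
So -1672 + 780v = -4792, giving v = -4.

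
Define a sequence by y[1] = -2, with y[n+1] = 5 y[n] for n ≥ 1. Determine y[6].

-6250

y[2] = 5·(-2) = -10
y[3] = 5·(-10) = -50
y[4] = 5·(-50) = -250
y[5] = 5·(-250) = -1250
y[6] = 5·(-1250) = -6250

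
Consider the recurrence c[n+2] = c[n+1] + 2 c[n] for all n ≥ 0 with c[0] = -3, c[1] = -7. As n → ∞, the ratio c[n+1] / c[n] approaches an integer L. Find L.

2

The characteristic equation is r^2 - r - 2 = 0, which factors as (r - 2)(r + 1) = 0.
So the roots are 2 and -1. Since |2| > |-1| and the coefficient of 2^n is non-zero, the ratio tends to 2.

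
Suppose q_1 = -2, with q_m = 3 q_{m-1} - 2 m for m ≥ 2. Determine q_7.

q_2 = 3·(-2) - 4 = -10
q_3 = 3·(-10) - 6 = -36
q_4 = 3·(-36) - 8 = -116
q_5 = 3·(-116) - 10 = -358
q_6 = 3·(-358) - 12 = -1086
q_7 = 3·(-1086) - 14 = -3272

-3272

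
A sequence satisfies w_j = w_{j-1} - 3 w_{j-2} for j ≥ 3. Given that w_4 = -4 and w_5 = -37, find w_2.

Rearranging, w_{j-2} = (w_j - w_{j-1}) / -3.
w_3 = (-37 - (-4)) / -3 = -33/-3 = 11
w_2 = (-4 - 11) / -3 = -15/-3 = 5

5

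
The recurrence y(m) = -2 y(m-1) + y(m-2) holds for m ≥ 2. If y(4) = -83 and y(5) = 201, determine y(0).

5

Rearranging, y(m-2) = y(m) + 2 y(m-1).
y(3) = 201 + 2*(-83) = 35
y(2) = -83 + 2*35 = -13
y(1) = 35 + 2*(-13) = 9
y(0) = -13 + 2*9 = 5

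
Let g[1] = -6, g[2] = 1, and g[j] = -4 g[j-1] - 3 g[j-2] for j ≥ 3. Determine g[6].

g[3] = -4·1 - 3·(-6) = 14
g[4] = -4·14 - 3·1 = -59
g[5] = -4·(-59) - 3·14 = 194
g[6] = -4·194 - 3·(-59) = -599

-599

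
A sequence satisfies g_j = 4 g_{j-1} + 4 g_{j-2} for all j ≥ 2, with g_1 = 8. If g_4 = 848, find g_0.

1

Let g_0 = x.
g_2 = 32 + 4x
g_3 = 160 + 16x
g_4 = 768 + 80x
So 768 + 80x = 848, giving x = 1.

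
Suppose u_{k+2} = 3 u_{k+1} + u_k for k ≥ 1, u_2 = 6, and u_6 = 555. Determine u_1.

Let u_1 = v.
u_3 = 18 + v
u_4 = 60 + 3v
u_5 = 198 + 10v
u_6 = 654 + 33v
So 654 + 33v = 555, giving v = -3.

-3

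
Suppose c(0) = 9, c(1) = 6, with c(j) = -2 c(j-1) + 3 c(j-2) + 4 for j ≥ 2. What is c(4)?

93

c(2) = -2·6 + 3·9 + 4 = 19
c(3) = -2·19 + 3·6 + 4 = -16
c(4) = -2·(-16) + 3·19 + 4 = 93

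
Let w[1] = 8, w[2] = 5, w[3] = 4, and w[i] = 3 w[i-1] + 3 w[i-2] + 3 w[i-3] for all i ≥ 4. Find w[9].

w[4] = 3(4) + 3(5) + 3(8) = 51
w[5] = 3(51) + 3(4) + 3(5) = 180
w[6] = 3(180) + 3(51) + 3(4) = 705
w[7] = 3(705) + 3(180) + 3(51) = 2808
w[8] = 3(2808) + 3(705) + 3(180) = 11079
w[9] = 3(11079) + 3(2808) + 3(705) = 43776

43776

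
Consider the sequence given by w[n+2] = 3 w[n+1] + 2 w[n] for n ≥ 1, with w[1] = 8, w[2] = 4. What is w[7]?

w[3] = 3·4 + 2·8 = 28
w[4] = 3·28 + 2·4 = 92
w[5] = 3·92 + 2·28 = 332
w[6] = 3·332 + 2·92 = 1180
w[7] = 3·1180 + 2·332 = 4204

4204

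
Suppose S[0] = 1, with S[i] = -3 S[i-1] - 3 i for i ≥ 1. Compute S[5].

-384

S[1] = -3(1) - 3 = -6
S[2] = -3(-6) - 6 = 12
S[3] = -3(12) - 9 = -45
S[4] = -3(-45) - 12 = 123
S[5] = -3(123) - 15 = -384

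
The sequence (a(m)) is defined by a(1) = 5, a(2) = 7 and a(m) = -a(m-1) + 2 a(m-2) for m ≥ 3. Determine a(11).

-677

a(3) = -7 + 2(5) = 3
a(4) = -3 + 2(7) = 11
a(5) = -11 + 2(3) = -5
a(6) = -(-5) + 2(11) = 27
a(7) = -27 + 2(-5) = -37
a(8) = -(-37) + 2(27) = 91
a(9) = -91 + 2(-37) = -165
a(10) = -(-165) + 2(91) = 347
a(11) = -347 + 2(-165) = -677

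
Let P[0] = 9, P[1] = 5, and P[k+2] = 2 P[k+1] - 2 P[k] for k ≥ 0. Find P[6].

32

P[2] = 2·5 - 2·9 = -8
P[3] = 2·(-8) - 2·5 = -26
P[4] = 2·(-26) - 2·(-8) = -36
P[5] = 2·(-36) - 2·(-26) = -20
P[6] = 2·(-20) - 2·(-36) = 32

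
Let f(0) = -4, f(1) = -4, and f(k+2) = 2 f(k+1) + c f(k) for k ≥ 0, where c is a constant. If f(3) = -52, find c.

3

f(2) = -8 - 4c
f(3) = -16 - 12c
So -16 - 12c = -52, giving c = 3.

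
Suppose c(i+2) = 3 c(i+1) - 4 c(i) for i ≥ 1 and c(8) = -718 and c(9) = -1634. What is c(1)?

-5

Rearranging, c(i-2) = (c(i) - 3 c(i-1)) / -4.
c(7) = (-1634 - 3(-718)) / -4 = 520/-4 = -130
c(6) = (-718 - 3(-130)) / -4 = -328/-4 = 82
c(5) = (-130 - 3(82)) / -4 = -376/-4 = 94
c(4) = (82 - 3(94)) / -4 = -200/-4 = 50
c(3) = (94 - 3(50)) / -4 = -56/-4 = 14
c(2) = (50 - 3(14)) / -4 = 8/-4 = -2
c(1) = (14 - 3(-2)) / -4 = 20/-4 = -5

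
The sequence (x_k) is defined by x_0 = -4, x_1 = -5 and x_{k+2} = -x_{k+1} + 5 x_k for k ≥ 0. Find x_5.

15

x_2 = -(-5) + 5*(-4) = -15
x_3 = -(-15) + 5*(-5) = -10
x_4 = -(-10) + 5*(-15) = -65
x_5 = -(-65) + 5*(-10) = 15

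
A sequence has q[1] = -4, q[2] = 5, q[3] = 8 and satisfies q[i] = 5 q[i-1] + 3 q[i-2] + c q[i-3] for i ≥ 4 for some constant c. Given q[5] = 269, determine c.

q[4] = 55 - 4c
q[5] = 299 - 15c
So 299 - 15c = 269, giving c = 2.

2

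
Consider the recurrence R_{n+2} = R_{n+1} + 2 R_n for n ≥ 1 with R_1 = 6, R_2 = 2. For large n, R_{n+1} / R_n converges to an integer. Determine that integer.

2

The characteristic equation is r^2 - r - 2 = 0, which factors as (r - 2)(r + 1) = 0.
So the roots are 2 and -1. Since |2| > |-1| and the coefficient of 2^n is non-zero, the ratio tends to 2.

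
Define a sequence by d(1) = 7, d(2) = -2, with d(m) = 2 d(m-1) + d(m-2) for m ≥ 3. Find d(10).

d(3) = 2*(-2) + 7 = 3
d(4) = 2*3 + (-2) = 4
d(5) = 2*4 + 3 = 11
d(6) = 2*11 + 4 = 26
d(7) = 2*26 + 11 = 63
d(8) = 2*63 + 26 = 152
d(9) = 2*152 + 63 = 367
d(10) = 2*367 + 152 = 886

886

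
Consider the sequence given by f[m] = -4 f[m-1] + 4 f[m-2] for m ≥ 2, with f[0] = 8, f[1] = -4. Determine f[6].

23808

f[2] = -4(-4) + 4(8) = 48
f[3] = -4(48) + 4(-4) = -208
f[4] = -4(-208) + 4(48) = 1024
f[5] = -4(1024) + 4(-208) = -4928
f[6] = -4(-4928) + 4(1024) = 23808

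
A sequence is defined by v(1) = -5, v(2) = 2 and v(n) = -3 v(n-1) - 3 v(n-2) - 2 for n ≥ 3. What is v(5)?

64

v(3) = -3*2 - 3*(-5) - 2 = 7
v(4) = -3*7 - 3*2 - 2 = -29
v(5) = -3*(-29) - 3*7 - 2 = 64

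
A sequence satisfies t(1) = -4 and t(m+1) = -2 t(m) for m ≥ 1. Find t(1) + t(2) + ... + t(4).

t(2) = -2·(-4) = 8
t(3) = -2·8 = -16
t(4) = -2·(-16) = 32
Sum = (-4) + 8 + (-16) + 32 = 20

20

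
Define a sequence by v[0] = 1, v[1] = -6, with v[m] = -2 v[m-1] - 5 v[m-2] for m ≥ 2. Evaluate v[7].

-724

v[2] = -2*(-6) - 5*1 = 7
v[3] = -2*7 - 5*(-6) = 16
v[4] = -2*16 - 5*7 = -67
v[5] = -2*(-67) - 5*16 = 54
v[6] = -2*54 - 5*(-67) = 227
v[7] = -2*227 - 5*54 = -724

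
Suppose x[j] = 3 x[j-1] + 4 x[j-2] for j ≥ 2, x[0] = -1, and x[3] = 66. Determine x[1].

6

Let x[1] = v.
x[2] = -4 + 3v
x[3] = -12 + 13v
So -12 + 13v = 66, giving v = 6.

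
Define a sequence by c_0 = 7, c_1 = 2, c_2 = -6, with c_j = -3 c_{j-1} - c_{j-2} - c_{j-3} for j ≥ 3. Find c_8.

c_3 = -3·(-6) - 2 - 7 = 9
c_4 = -3·9 - (-6) - 2 = -23
c_5 = -3·(-23) - 9 - (-6) = 66
c_6 = -3·66 - (-23) - 9 = -184
c_7 = -3·(-184) - 66 - (-23) = 509
c_8 = -3·509 - (-184) - 66 = -1409

-1409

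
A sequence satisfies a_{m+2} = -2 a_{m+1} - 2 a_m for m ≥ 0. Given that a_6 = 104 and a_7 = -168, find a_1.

Rearranging, a_{m-2} = (a_m + 2 a_{m-1}) / -2.
a_5 = (-168 + 2(104)) / -2 = 40/-2 = -20
a_4 = (104 + 2(-20)) / -2 = 64/-2 = -32
a_3 = (-20 + 2(-32)) / -2 = -84/-2 = 42
a_2 = (-32 + 2(42)) / -2 = 52/-2 = -26
a_1 = (42 + 2(-26)) / -2 = -10/-2 = 5

5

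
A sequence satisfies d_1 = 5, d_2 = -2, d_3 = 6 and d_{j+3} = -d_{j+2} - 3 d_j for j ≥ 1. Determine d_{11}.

1215

d_4 = -6 - 3(5) = -21
d_5 = -(-21) - 3(-2) = 27
d_6 = -27 - 3(6) = -45
d_7 = -(-45) - 3(-21) = 108
d_8 = -108 - 3(27) = -189
d_9 = -(-189) - 3(-45) = 324
d_{10} = -324 - 3(108) = -648
d_{11} = -(-648) - 3(-189) = 1215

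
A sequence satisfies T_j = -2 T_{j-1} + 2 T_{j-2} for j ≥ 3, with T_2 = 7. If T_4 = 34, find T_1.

Let T_1 = y.
T_3 = -14 + 2y
T_4 = 42 - 4y
So 42 - 4y = 34, giving y = 2.

2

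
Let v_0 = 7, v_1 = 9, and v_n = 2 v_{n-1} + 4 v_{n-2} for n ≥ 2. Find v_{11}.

1608704

v_2 = 2*9 + 4*7 = 46
v_3 = 2*46 + 4*9 = 128
v_4 = 2*128 + 4*46 = 440
v_5 = 2*440 + 4*128 = 1392
v_6 = 2*1392 + 4*440 = 4544
v_7 = 2*4544 + 4*1392 = 14656
v_8 = 2*14656 + 4*4544 = 47488
v_9 = 2*47488 + 4*14656 = 153600
v_{10} = 2*153600 + 4*47488 = 497152
v_{11} = 2*497152 + 4*153600 = 1608704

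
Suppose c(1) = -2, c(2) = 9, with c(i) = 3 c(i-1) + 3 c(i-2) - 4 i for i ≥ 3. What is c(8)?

c(3) = 3(9) + 3(-2) - 12 = 9
c(4) = 3(9) + 3(9) - 16 = 38
c(5) = 3(38) + 3(9) - 20 = 121
c(6) = 3(121) + 3(38) - 24 = 453
c(7) = 3(453) + 3(121) - 28 = 1694
c(8) = 3(1694) + 3(453) - 32 = 6409

6409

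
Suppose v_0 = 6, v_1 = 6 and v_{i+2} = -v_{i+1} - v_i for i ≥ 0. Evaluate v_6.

v_2 = -6 - 6 = -12
v_3 = -(-12) - 6 = 6
v_4 = -6 - (-12) = 6
v_5 = -6 - 6 = -12
v_6 = -(-12) - 6 = 6

6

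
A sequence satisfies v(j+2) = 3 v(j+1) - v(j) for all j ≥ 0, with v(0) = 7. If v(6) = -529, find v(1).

Let v(1) = y.
v(2) = -7 + 3y
v(3) = -21 + 8y
v(4) = -56 + 21y
v(5) = -147 + 55y
v(6) = -385 + 144y
So -385 + 144y = -529, giving y = -1.

-1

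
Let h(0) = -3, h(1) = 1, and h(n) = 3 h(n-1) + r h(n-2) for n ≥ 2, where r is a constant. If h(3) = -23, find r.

4

h(2) = 3 - 3r
h(3) = 9 - 8r
So 9 - 8r = -23, giving r = 4.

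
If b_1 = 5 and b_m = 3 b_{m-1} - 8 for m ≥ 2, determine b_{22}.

10460353207

The fixed point is -8/(1 - 3) = 4, so b_m - 4 = 3(b_{m-1} - 4).
Hence b_m = 1·3^{m-1} + 4.
b_{22} = 1·3^{21} + 4 = 1·10460353203 + 4 = 10460353207.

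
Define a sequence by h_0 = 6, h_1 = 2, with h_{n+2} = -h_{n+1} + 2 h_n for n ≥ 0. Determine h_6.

90

h_2 = -2 + 2(6) = 10
h_3 = -10 + 2(2) = -6
h_4 = -(-6) + 2(10) = 26
h_5 = -26 + 2(-6) = -38
h_6 = -(-38) + 2(26) = 90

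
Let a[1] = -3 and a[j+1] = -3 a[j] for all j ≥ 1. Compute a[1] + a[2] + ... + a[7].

a[2] = -3*(-3) = 9
a[3] = -3*9 = -27
a[4] = -3*(-27) = 81
a[5] = -3*81 = -243
a[6] = -3*(-243) = 729
a[7] = -3*729 = -2187
Sum = (-3) + 9 + (-27) + 81 + (-243) + 729 + (-2187) = -1641

-1641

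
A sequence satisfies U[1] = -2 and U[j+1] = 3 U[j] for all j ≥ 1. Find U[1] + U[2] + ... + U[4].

U[2] = 3·(-2) = -6
U[3] = 3·(-6) = -18
U[4] = 3·(-18) = -54
Sum = (-2) + (-6) + (-18) + (-54) = -80

-80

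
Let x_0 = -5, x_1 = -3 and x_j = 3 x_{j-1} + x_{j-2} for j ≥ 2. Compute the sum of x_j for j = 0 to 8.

x_2 = 3*(-3) + (-5) = -14
x_3 = 3*(-14) + (-3) = -45
x_4 = 3*(-45) + (-14) = -149
x_5 = 3*(-149) + (-45) = -492
x_6 = 3*(-492) + (-149) = -1625
x_7 = 3*(-1625) + (-492) = -5367
x_8 = 3*(-5367) + (-1625) = -17726
Sum = (-5) + (-3) + (-14) + (-45) + (-149) + (-492) + (-1625) + (-5367) + (-17726) = -25426

-25426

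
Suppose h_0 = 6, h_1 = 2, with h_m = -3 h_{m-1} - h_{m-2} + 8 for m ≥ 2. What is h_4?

h_2 = -3*2 - 6 + 8 = -4
h_3 = -3*(-4) - 2 + 8 = 18
h_4 = -3*18 - (-4) + 8 = -42

-42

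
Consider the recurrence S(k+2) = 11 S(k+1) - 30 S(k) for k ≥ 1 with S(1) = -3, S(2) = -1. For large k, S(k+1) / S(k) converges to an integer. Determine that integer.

The characteristic equation is r^2 - 11r + 30 = 0, which factors as (r - 6)(r - 5) = 0.
So the roots are 6 and 5. Since |6| > |5| and the coefficient of 6^k is non-zero, the ratio tends to 6.

6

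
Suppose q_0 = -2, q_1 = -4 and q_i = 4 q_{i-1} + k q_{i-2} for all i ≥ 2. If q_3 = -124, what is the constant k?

q_2 = -16 - 2k
q_3 = -64 - 12k
So -64 - 12k = -124, giving k = 5.

5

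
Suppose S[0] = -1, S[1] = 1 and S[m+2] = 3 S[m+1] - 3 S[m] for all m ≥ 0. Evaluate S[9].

-405

S[2] = 3*1 - 3*(-1) = 6
S[3] = 3*6 - 3*1 = 15
S[4] = 3*15 - 3*6 = 27
S[5] = 3*27 - 3*15 = 36
S[6] = 3*36 - 3*27 = 27
S[7] = 3*27 - 3*36 = -27
S[8] = 3*(-27) - 3*27 = -162
S[9] = 3*(-162) - 3*(-27) = -405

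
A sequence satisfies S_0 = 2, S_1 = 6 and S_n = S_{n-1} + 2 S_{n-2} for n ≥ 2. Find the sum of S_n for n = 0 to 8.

S_2 = 6 + 2·2 = 10
S_3 = 10 + 2·6 = 22
S_4 = 22 + 2·10 = 42
S_5 = 42 + 2·22 = 86
S_6 = 86 + 2·42 = 170
S_7 = 170 + 2·86 = 342
S_8 = 342 + 2·170 = 682
Sum = 2 + 6 + 10 + 22 + 42 + 86 + 170 + 342 + 682 = 1362

1362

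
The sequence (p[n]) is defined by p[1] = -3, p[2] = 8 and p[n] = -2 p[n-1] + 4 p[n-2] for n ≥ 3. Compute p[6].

928

p[3] = -2·8 + 4·(-3) = -28
p[4] = -2·(-28) + 4·8 = 88
p[5] = -2·88 + 4·(-28) = -288
p[6] = -2·(-288) + 4·88 = 928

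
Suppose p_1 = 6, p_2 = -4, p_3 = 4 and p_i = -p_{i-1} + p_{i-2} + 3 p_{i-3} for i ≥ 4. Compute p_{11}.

p_4 = -4 + (-4) + 3(6) = 10
p_5 = -10 + 4 + 3(-4) = -18
p_6 = -(-18) + 10 + 3(4) = 40
p_7 = -40 + (-18) + 3(10) = -28
p_8 = -(-28) + 40 + 3(-18) = 14
p_9 = -14 + (-28) + 3(40) = 78
p_{10} = -78 + 14 + 3(-28) = -148
p_{11} = -(-148) + 78 + 3(14) = 268

268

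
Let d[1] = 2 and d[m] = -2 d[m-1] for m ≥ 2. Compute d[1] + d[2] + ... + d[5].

22

d[2] = -2·2 = -4
d[3] = -2·(-4) = 8
d[4] = -2·8 = -16
d[5] = -2·(-16) = 32
Sum = 2 + (-4) + 8 + (-16) + 32 = 22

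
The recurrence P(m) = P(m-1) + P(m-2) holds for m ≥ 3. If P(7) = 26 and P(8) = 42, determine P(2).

2

Rearranging, P(m-2) = P(m) - P(m-1).
P(6) = 42 - 26 = 16
P(5) = 26 - 16 = 10
P(4) = 16 - 10 = 6
P(3) = 10 - 6 = 4
P(2) = 6 - 4 = 2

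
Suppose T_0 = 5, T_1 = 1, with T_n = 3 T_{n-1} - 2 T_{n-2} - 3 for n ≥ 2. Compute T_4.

-88

T_2 = 3·1 - 2·5 - 3 = -10
T_3 = 3·(-10) - 2·1 - 3 = -35
T_4 = 3·(-35) - 2·(-10) - 3 = -88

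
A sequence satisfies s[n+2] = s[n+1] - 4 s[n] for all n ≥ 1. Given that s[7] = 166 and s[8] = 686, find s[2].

2

Rearranging, s[n-2] = (s[n] - s[n-1]) / -4.
s[6] = (686 - 166) / -4 = 520/-4 = -130
s[5] = (166 - (-130)) / -4 = 296/-4 = -74
s[4] = (-130 - (-74)) / -4 = -56/-4 = 14
s[3] = (-74 - 14) / -4 = -88/-4 = 22
s[2] = (14 - 22) / -4 = -8/-4 = 2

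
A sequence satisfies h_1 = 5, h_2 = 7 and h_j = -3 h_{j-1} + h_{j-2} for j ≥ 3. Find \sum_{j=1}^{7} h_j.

-1507

h_3 = -3(7) + 5 = -16
h_4 = -3(-16) + 7 = 55
h_5 = -3(55) + (-16) = -181
h_6 = -3(-181) + 55 = 598
h_7 = -3(598) + (-181) = -1975
Sum = 5 + 7 + (-16) + 55 + (-181) + 598 + (-1975) = -1507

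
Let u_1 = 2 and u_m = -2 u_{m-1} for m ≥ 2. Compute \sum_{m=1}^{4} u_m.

-10

u_2 = -2(2) = -4
u_3 = -2(-4) = 8
u_4 = -2(8) = -16
Sum = 2 + (-4) + 8 + (-16) = -10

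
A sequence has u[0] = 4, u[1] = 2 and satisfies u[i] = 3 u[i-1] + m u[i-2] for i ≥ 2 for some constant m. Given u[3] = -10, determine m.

u[2] = 6 + 4m
u[3] = 18 + 14m
So 18 + 14m = -10, giving m = -2.

-2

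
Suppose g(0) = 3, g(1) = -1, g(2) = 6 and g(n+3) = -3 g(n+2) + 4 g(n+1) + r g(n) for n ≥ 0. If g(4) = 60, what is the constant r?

3

g(3) = -22 + 3r
g(4) = 90 - 10r
So 90 - 10r = 60, giving r = 3.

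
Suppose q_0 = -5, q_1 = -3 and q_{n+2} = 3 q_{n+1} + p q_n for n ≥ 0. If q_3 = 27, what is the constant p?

-3

q_2 = -9 - 5p
q_3 = -27 - 18p
So -27 - 18p = 27, giving p = -3.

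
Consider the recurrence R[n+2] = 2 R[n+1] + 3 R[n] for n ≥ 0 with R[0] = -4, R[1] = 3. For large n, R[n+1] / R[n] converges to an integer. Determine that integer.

The characteristic equation is r^2 - 2r - 3 = 0, which factors as (r - 3)(r + 1) = 0.
So the roots are 3 and -1. Since |3| > |-1| and the coefficient of 3^n is non-zero, the ratio tends to 3.

3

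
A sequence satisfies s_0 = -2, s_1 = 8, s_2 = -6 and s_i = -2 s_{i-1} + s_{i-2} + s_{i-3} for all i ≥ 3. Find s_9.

2006

s_3 = -2·(-6) + 8 + (-2) = 18
s_4 = -2·18 + (-6) + 8 = -34
s_5 = -2·(-34) + 18 + (-6) = 80
s_6 = -2·80 + (-34) + 18 = -176
s_7 = -2·(-176) + 80 + (-34) = 398
s_8 = -2·398 + (-176) + 80 = -892
s_9 = -2·(-892) + 398 + (-176) = 2006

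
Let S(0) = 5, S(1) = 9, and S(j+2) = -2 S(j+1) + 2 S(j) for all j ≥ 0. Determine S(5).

236

S(2) = -2(9) + 2(5) = -8
S(3) = -2(-8) + 2(9) = 34
S(4) = -2(34) + 2(-8) = -84
S(5) = -2(-84) + 2(34) = 236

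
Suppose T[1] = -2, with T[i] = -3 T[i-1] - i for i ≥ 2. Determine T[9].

T[2] = -3(-2) - 2 = 4
T[3] = -3(4) - 3 = -15
T[4] = -3(-15) - 4 = 41
T[5] = -3(41) - 5 = -128
T[6] = -3(-128) - 6 = 378
T[7] = -3(378) - 7 = -1141
T[8] = -3(-1141) - 8 = 3415
T[9] = -3(3415) - 9 = -10254

-10254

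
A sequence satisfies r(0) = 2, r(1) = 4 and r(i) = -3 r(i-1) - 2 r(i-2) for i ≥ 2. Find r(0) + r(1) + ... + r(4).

r(2) = -3(4) - 2(2) = -16
r(3) = -3(-16) - 2(4) = 40
r(4) = -3(40) - 2(-16) = -88
Sum = 2 + 4 + (-16) + 40 + (-88) = -58

-58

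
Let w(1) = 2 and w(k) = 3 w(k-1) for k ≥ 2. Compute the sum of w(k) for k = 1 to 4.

w(2) = 3·2 = 6
w(3) = 3·6 = 18
w(4) = 3·18 = 54
Sum = 2 + 6 + 18 + 54 = 80

80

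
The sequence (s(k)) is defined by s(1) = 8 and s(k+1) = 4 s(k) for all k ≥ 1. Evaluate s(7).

s(2) = 4(8) = 32
s(3) = 4(32) = 128
s(4) = 4(128) = 512
s(5) = 4(512) = 2048
s(6) = 4(2048) = 8192
s(7) = 4(8192) = 32768

32768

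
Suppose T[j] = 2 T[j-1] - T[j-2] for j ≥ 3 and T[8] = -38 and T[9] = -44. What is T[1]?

4

Rearranging, T[j-2] = -(T[j] - 2 T[j-1]).
T[7] = -(-44 - 2·(-38)) = -32
T[6] = -(-38 - 2·(-32)) = -26
T[5] = -(-32 - 2·(-26)) = -20
T[4] = -(-26 - 2·(-20)) = -14
T[3] = -(-20 - 2·(-14)) = -8
T[2] = -(-14 - 2·(-8)) = -2
T[1] = -(-8 - 2·(-2)) = 4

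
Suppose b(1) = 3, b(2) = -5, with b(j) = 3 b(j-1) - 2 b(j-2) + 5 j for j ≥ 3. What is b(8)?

b(3) = 3*(-5) - 2*3 + 15 = -6
b(4) = 3*(-6) - 2*(-5) + 20 = 12
b(5) = 3*12 - 2*(-6) + 25 = 73
b(6) = 3*73 - 2*12 + 30 = 225
b(7) = 3*225 - 2*73 + 35 = 564
b(8) = 3*564 - 2*225 + 40 = 1282

1282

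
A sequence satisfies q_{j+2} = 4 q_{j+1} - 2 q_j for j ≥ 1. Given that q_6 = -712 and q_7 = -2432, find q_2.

-2

Rearranging, q_{j-2} = (q_j - 4 q_{j-1}) / -2.
q_5 = (-2432 - 4*(-712)) / -2 = 416/-2 = -208
q_4 = (-712 - 4*(-208)) / -2 = 120/-2 = -60
q_3 = (-208 - 4*(-60)) / -2 = 32/-2 = -16
q_2 = (-60 - 4*(-16)) / -2 = 4/-2 = -2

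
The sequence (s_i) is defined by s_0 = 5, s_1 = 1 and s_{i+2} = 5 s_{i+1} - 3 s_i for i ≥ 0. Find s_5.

-1016

s_2 = 5*1 - 3*5 = -10
s_3 = 5*(-10) - 3*1 = -53
s_4 = 5*(-53) - 3*(-10) = -235
s_5 = 5*(-235) - 3*(-53) = -1016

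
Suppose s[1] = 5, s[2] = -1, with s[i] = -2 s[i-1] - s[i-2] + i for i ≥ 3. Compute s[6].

s[3] = -2*(-1) - 5 + 3 = 0
s[4] = -2*0 - (-1) + 4 = 5
s[5] = -2*5 - 0 + 5 = -5
s[6] = -2*(-5) - 5 + 6 = 11

11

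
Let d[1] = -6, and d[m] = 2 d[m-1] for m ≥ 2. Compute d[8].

d[2] = 2*(-6) = -12
d[3] = 2*(-12) = -24
d[4] = 2*(-24) = -48
d[5] = 2*(-48) = -96
d[6] = 2*(-96) = -192
d[7] = 2*(-192) = -384
d[8] = 2*(-384) = -768

-768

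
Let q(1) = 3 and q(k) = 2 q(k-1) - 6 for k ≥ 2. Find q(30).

-1610612730

The fixed point is -6/(1 - 2) = 6, so q(k) - 6 = 2(q(k-1) - 6).
Hence q(k) = -3·2^{k-1} + 6.
q(30) = -3·2^{29} + 6 = -3·536870912 + 6 = -1610612730.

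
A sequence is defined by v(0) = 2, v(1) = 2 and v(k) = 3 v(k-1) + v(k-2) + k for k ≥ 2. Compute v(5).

v(2) = 3·2 + 2 + 2 = 10
v(3) = 3·10 + 2 + 3 = 35
v(4) = 3·35 + 10 + 4 = 119
v(5) = 3·119 + 35 + 5 = 397

397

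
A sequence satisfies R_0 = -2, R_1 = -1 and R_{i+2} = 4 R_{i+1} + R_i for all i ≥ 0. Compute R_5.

R_2 = 4(-1) + (-2) = -6
R_3 = 4(-6) + (-1) = -25
R_4 = 4(-25) + (-6) = -106
R_5 = 4(-106) + (-25) = -449

-449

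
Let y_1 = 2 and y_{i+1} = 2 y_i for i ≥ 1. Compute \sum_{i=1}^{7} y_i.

254

y_2 = 2·2 = 4
y_3 = 2·4 = 8
y_4 = 2·8 = 16
y_5 = 2·16 = 32
y_6 = 2·32 = 64
y_7 = 2·64 = 128
Sum = 2 + 4 + 8 + 16 + 32 + 64 + 128 = 254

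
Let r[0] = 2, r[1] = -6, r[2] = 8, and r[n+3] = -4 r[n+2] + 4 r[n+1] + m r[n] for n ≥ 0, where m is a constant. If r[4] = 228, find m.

2

r[3] = -56 + 2m
r[4] = 256 - 14m
So 256 - 14m = 228, giving m = 2.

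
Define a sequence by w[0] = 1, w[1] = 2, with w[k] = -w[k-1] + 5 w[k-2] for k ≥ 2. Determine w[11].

w[2] = -2 + 5(1) = 3
w[3] = -3 + 5(2) = 7
w[4] = -7 + 5(3) = 8
w[5] = -8 + 5(7) = 27
w[6] = -27 + 5(8) = 13
w[7] = -13 + 5(27) = 122
w[8] = -122 + 5(13) = -57
w[9] = -(-57) + 5(122) = 667
w[10] = -667 + 5(-57) = -952
w[11] = -(-952) + 5(667) = 4287

4287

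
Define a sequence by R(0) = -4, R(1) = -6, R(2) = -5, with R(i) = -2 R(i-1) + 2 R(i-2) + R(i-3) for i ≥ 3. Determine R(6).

4

R(3) = -2·(-5) + 2·(-6) + (-4) = -6
R(4) = -2·(-6) + 2·(-5) + (-6) = -4
R(5) = -2·(-4) + 2·(-6) + (-5) = -9
R(6) = -2·(-9) + 2·(-4) + (-6) = 4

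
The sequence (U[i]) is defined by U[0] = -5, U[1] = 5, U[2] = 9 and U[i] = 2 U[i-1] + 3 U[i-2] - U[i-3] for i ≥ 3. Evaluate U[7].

2521

U[3] = 2*9 + 3*5 - (-5) = 38
U[4] = 2*38 + 3*9 - 5 = 98
U[5] = 2*98 + 3*38 - 9 = 301
U[6] = 2*301 + 3*98 - 38 = 858
U[7] = 2*858 + 3*301 - 98 = 2521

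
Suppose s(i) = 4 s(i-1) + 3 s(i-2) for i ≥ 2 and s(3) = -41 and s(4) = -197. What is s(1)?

Rearranging, s(i-2) = (s(i) - 4 s(i-1)) / 3.
s(2) = (-197 - 4*(-41)) / 3 = -33/3 = -11
s(1) = (-41 - 4*(-11)) / 3 = 3/3 = 1

1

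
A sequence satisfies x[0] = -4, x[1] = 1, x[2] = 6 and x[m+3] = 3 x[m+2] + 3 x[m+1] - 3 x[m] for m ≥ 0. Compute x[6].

1512

x[3] = 3(6) + 3(1) - 3(-4) = 33
x[4] = 3(33) + 3(6) - 3(1) = 114
x[5] = 3(114) + 3(33) - 3(6) = 423
x[6] = 3(423) + 3(114) - 3(33) = 1512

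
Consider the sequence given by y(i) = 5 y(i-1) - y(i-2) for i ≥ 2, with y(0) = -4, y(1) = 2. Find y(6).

y(2) = 5(2) - (-4) = 14
y(3) = 5(14) - 2 = 68
y(4) = 5(68) - 14 = 326
y(5) = 5(326) - 68 = 1562
y(6) = 5(1562) - 326 = 7484

7484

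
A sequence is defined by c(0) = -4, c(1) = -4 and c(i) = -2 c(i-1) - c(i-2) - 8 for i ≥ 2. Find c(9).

c(2) = -2*(-4) - (-4) - 8 = 4
c(3) = -2*4 - (-4) - 8 = -12
c(4) = -2*(-12) - 4 - 8 = 12
c(5) = -2*12 - (-12) - 8 = -20
c(6) = -2*(-20) - 12 - 8 = 20
c(7) = -2*20 - (-20) - 8 = -28
c(8) = -2*(-28) - 20 - 8 = 28
c(9) = -2*28 - (-28) - 8 = -36

-36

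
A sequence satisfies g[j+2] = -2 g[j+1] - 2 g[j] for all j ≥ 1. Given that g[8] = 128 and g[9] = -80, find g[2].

Rearranging, g[j-2] = (g[j] + 2 g[j-1]) / -2.
g[7] = (-80 + 2·128) / -2 = 176/-2 = -88
g[6] = (128 + 2·(-88)) / -2 = -48/-2 = 24
g[5] = (-88 + 2·24) / -2 = -40/-2 = 20
g[4] = (24 + 2·20) / -2 = 64/-2 = -32
g[3] = (20 + 2·(-32)) / -2 = -44/-2 = 22
g[2] = (-32 + 2·22) / -2 = 12/-2 = -6

-6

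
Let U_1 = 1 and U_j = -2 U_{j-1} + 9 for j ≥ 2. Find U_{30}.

The fixed point is 9/(1 + 2) = 3, so U_j - 3 = -2(U_{j-1} - 3).
Hence U_j = -2·(-2)^{j-1} + 3.
U_{30} = -2·(-2)^{29} + 3 = -2·-536870912 + 3 = 1073741827.

1073741827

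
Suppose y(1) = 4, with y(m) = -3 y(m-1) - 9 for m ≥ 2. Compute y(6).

-1521

y(2) = -3*4 - 9 = -21
y(3) = -3*(-21) - 9 = 54
y(4) = -3*54 - 9 = -171
y(5) = -3*(-171) - 9 = 504
y(6) = -3*504 - 9 = -1521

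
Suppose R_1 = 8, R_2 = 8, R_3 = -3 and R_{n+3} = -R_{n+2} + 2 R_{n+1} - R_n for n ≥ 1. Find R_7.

R_4 = -(-3) + 2·8 - 8 = 11
R_5 = -11 + 2·(-3) - 8 = -25
R_6 = -(-25) + 2·11 - (-3) = 50
R_7 = -50 + 2·(-25) - 11 = -111

-111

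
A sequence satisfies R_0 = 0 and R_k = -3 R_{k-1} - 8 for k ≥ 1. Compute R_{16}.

86093440

The fixed point is -8/(1 + 3) = -2, so R_k + 2 = -3(R_{k-1} + 2).
Hence R_k = 2·(-3)^k - 2.
R_{16} = 2·(-3)^{16} - 2 = 2·43046721 - 2 = 86093440.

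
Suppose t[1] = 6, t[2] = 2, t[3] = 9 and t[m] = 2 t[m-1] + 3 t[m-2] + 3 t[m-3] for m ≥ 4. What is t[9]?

t[4] = 2*9 + 3*2 + 3*6 = 42
t[5] = 2*42 + 3*9 + 3*2 = 117
t[6] = 2*117 + 3*42 + 3*9 = 387
t[7] = 2*387 + 3*117 + 3*42 = 1251
t[8] = 2*1251 + 3*387 + 3*117 = 4014
t[9] = 2*4014 + 3*1251 + 3*387 = 12942

12942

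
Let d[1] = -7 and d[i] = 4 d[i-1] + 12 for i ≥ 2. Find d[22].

The fixed point is 12/(1 - 4) = -4, so d[i] + 4 = 4(d[i-1] + 4).
Hence d[i] = -3·4^{i-1} - 4.
d[22] = -3·4^{21} - 4 = -3·4398046511104 - 4 = -13194139533316.

-13194139533316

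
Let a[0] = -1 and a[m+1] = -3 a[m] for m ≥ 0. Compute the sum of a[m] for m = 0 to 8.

a[1] = -3·(-1) = 3
a[2] = -3·3 = -9
a[3] = -3·(-9) = 27
a[4] = -3·27 = -81
a[5] = -3·(-81) = 243
a[6] = -3·243 = -729
a[7] = -3·(-729) = 2187
a[8] = -3·2187 = -6561
Sum = (-1) + 3 + (-9) + 27 + (-81) + 243 + (-729) + 2187 + (-6561) = -4921

-4921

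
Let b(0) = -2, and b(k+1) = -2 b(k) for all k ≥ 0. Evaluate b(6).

-128

b(1) = -2·(-2) = 4
b(2) = -2·4 = -8
b(3) = -2·(-8) = 16
b(4) = -2·16 = -32
b(5) = -2·(-32) = 64
b(6) = -2·64 = -128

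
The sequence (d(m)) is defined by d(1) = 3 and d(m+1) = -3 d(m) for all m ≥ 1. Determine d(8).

d(2) = -3*3 = -9
d(3) = -3*(-9) = 27
d(4) = -3*27 = -81
d(5) = -3*(-81) = 243
d(6) = -3*243 = -729
d(7) = -3*(-729) = 2187
d(8) = -3*2187 = -6561

-6561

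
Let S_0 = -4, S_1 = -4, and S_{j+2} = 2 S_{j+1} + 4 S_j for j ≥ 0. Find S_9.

S_2 = 2(-4) + 4(-4) = -24
S_3 = 2(-24) + 4(-4) = -64
S_4 = 2(-64) + 4(-24) = -224
S_5 = 2(-224) + 4(-64) = -704
S_6 = 2(-704) + 4(-224) = -2304
S_7 = 2(-2304) + 4(-704) = -7424
S_8 = 2(-7424) + 4(-2304) = -24064
S_9 = 2(-24064) + 4(-7424) = -77824

-77824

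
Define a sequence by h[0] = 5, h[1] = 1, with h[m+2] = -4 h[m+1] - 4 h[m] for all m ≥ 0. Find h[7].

h[2] = -4*1 - 4*5 = -24
h[3] = -4*(-24) - 4*1 = 92
h[4] = -4*92 - 4*(-24) = -272
h[5] = -4*(-272) - 4*92 = 720
h[6] = -4*720 - 4*(-272) = -1792
h[7] = -4*(-1792) - 4*720 = 4288

4288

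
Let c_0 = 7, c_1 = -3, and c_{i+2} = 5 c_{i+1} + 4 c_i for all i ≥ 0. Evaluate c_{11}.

c_2 = 5*(-3) + 4*7 = 13
c_3 = 5*13 + 4*(-3) = 53
c_4 = 5*53 + 4*13 = 317
c_5 = 5*317 + 4*53 = 1797
c_6 = 5*1797 + 4*317 = 10253
c_7 = 5*10253 + 4*1797 = 58453
c_8 = 5*58453 + 4*10253 = 333277
c_9 = 5*333277 + 4*58453 = 1900197
c_{10} = 5*1900197 + 4*333277 = 10834093
c_{11} = 5*10834093 + 4*1900197 = 61771253

61771253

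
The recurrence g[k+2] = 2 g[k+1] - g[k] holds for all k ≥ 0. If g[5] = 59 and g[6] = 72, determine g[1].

Rearranging, g[k-2] = -(g[k] - 2 g[k-1]).
g[4] = -(72 - 2*59) = 46
g[3] = -(59 - 2*46) = 33
g[2] = -(46 - 2*33) = 20
g[1] = -(33 - 2*20) = 7

7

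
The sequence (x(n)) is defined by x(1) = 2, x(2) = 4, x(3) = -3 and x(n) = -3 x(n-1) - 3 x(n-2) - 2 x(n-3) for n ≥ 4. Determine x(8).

x(4) = -3(-3) - 3(4) - 2(2) = -7
x(5) = -3(-7) - 3(-3) - 2(4) = 22
x(6) = -3(22) - 3(-7) - 2(-3) = -39
x(7) = -3(-39) - 3(22) - 2(-7) = 65
x(8) = -3(65) - 3(-39) - 2(22) = -122

-122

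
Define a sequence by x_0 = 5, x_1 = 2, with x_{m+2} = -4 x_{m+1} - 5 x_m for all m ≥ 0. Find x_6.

-1113

x_2 = -4*2 - 5*5 = -33
x_3 = -4*(-33) - 5*2 = 122
x_4 = -4*122 - 5*(-33) = -323
x_5 = -4*(-323) - 5*122 = 682
x_6 = -4*682 - 5*(-323) = -1113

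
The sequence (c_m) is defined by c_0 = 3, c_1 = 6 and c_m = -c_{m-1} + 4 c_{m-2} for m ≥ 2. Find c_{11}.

10386

c_2 = -6 + 4*3 = 6
c_3 = -6 + 4*6 = 18
c_4 = -18 + 4*6 = 6
c_5 = -6 + 4*18 = 66
c_6 = -66 + 4*6 = -42
c_7 = -(-42) + 4*66 = 306
c_8 = -306 + 4*(-42) = -474
c_9 = -(-474) + 4*306 = 1698
c_{10} = -1698 + 4*(-474) = -3594
c_{11} = -(-3594) + 4*1698 = 10386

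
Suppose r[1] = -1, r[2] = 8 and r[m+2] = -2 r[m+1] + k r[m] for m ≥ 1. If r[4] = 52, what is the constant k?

r[3] = -16 - k
r[4] = 32 + 10k
So 32 + 10k = 52, giving k = 2.

2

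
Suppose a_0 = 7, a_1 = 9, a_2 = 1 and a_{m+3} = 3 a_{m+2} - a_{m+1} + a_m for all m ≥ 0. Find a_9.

1881

a_3 = 3*1 - 9 + 7 = 1
a_4 = 3*1 - 1 + 9 = 11
a_5 = 3*11 - 1 + 1 = 33
a_6 = 3*33 - 11 + 1 = 89
a_7 = 3*89 - 33 + 11 = 245
a_8 = 3*245 - 89 + 33 = 679
a_9 = 3*679 - 245 + 89 = 1881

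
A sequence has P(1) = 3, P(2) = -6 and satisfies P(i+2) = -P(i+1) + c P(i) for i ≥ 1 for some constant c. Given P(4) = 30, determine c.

-4

P(3) = 6 + 3c
P(4) = -6 - 9c
So -6 - 9c = 30, giving c = -4.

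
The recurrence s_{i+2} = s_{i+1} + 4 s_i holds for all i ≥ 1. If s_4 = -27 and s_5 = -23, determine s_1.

Rearranging, s_{i-2} = (s_i - s_{i-1}) / 4.
s_3 = (-23 - (-27)) / 4 = 4/4 = 1
s_2 = (-27 - 1) / 4 = -28/4 = -7
s_1 = (1 - (-7)) / 4 = 8/4 = 2

2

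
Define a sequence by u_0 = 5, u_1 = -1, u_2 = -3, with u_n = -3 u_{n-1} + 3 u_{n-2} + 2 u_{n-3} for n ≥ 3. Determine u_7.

u_3 = -3·(-3) + 3·(-1) + 2·5 = 16
u_4 = -3·16 + 3·(-3) + 2·(-1) = -59
u_5 = -3·(-59) + 3·16 + 2·(-3) = 219
u_6 = -3·219 + 3·(-59) + 2·16 = -802
u_7 = -3·(-802) + 3·219 + 2·(-59) = 2945

2945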